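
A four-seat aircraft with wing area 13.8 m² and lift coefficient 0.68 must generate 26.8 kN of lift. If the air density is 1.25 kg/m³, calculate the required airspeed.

L = ½ρv²S·CL ⇒ v = √(2L/(ρ·S·CL))
v = √(2 × 26800 / (1.25 × 13.8 × 0.68)) = √4569 = 67.6 m/s

v = 67.6 m/s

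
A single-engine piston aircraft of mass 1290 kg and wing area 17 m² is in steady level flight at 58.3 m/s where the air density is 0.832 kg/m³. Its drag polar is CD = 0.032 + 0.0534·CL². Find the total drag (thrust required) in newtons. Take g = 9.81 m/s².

D = 1120 N

Weight W = mg = 1290 × 9.81 = 12655 N; in level flight L = W.
q = ½ρv² = ½ × 0.832 × 58.3² = 1414 Pa.
CL = W/(q·S) = 12655 / (1414 × 17) = 0.5265.
CD = 0.032 + 0.0534 × 0.5265² = 0.0468.
D = q·S·CD = 1414 × 17 × 0.0468 = 1125 N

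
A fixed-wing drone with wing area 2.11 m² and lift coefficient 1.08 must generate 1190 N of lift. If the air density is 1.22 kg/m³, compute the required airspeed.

v = 29.3 m/s

L = ½ρv²S·CL ⇒ v = √(2L/(ρ·S·CL))
v = √(2 × 1190 / (1.22 × 2.11 × 1.08)) = √856.1 = 29.3 m/s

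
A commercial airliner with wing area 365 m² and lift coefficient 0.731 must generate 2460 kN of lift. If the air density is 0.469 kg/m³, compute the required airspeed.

v = 198 m/s

L = ½ρv²S·CL ⇒ v = √(2L/(ρ·S·CL))
v = √(2 × 2.46×10^6 / (0.469 × 365 × 0.731)) = √39320 = 198 m/s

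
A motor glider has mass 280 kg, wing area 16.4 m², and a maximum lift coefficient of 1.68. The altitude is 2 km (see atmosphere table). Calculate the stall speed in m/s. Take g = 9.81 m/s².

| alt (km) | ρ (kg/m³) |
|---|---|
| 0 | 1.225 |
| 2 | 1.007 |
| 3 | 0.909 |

V_stall = 14.1 m/s

At 2 km, from the table: ρ = 1.007 kg/m³.
Weight W = mg = 280 × 9.81 = 2747 N.
From L = ½ρV²S·CL,max = W: V_stall = √(2W/(ρSCL,max)) = √(2·2747/(1.007·16.4·1.68))
V_stall = √198 = 14.1 m/s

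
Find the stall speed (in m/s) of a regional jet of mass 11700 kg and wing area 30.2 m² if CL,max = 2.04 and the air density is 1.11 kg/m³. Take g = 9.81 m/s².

Weight W = mg = 11700 × 9.81 = 1.148×10^5 N.
From L = ½ρV²S·CL,max = W: V_stall = √(2W/(ρSCL,max)) = √(2·1.148×10^5/(1.11·30.2·2.04))
V_stall = √3357 = 57.9 m/s

V_stall = 57.9 m/s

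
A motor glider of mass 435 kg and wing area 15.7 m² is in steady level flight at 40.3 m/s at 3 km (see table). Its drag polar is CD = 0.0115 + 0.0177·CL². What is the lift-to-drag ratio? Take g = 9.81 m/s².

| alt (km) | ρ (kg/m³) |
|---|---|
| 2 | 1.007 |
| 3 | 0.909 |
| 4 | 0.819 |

L/D = 26.5

At 3 km, from the table: ρ = 0.909 kg/m³.
Level flight ⇒ L = W = m·g = 435 × 9.81 = 4267.4 N.
q = ½ρv² = ½ × 0.909 × 40.3² = 738.1 Pa.
Required CL = L/(qS) = 4267.4/(738.1·15.7) = 0.3682.
CD = 0.0115 + 0.0177 × 0.3682² = 0.0139.
L/D = CL/CD = 0.3682 / 0.0139 = 26.5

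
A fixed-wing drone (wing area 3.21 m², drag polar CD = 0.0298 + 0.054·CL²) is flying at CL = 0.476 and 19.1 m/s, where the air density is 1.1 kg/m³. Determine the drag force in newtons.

D = 27.1 N

CD = 0.0298 + 0.054 × 0.476² = 0.04204
D = ½ρv²S·CD = ½ × 1.1 × 19.1² × 3.21 × 0.04204 = 27.1 N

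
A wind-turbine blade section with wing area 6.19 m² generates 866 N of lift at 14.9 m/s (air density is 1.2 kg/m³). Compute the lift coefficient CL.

CL = 1.05

From L = ½ρv²S·CL, rearranging gives CL = 2L/(ρv²S).
CL = 2 × 866 / (1.2 × 14.9² × 6.19) = 1.05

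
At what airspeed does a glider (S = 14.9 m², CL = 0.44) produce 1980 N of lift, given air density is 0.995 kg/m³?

v = 24.6 m/s

L = ½ρv²S·CL ⇒ v = √(2L/(ρ·S·CL))
v = √(2 × 1980 / (0.995 × 14.9 × 0.44)) = √607.1 = 24.6 m/s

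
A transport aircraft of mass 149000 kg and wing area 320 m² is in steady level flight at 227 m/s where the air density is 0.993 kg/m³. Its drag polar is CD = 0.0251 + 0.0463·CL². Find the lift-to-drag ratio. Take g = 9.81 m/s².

L/D = 6.72

In steady level flight, lift balances weight: W = mg = 149000 × 9.81 = 1.4617×10^6 N.
Dynamic pressure q = 0.5 × 0.993 × 227² = 25580 Pa.
CL = W/(q·S) = 1.4617×10^6 / (25580 × 320) = 0.1785.
CD = 0.0251 + 0.0463 × 0.1785² = 0.02658.
L/D = CL/CD = 0.1785 / 0.02658 = 6.72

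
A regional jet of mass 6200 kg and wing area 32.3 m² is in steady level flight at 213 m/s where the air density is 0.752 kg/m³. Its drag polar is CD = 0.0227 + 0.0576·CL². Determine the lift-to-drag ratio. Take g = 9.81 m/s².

Weight W = mg = 6200 × 9.81 = 60822 N; in level flight L = W.
Dynamic pressure q = 0.5 × 0.752 × 213² = 17060 Pa.
Required CL = L/(qS) = 60822/(17060·32.3) = 0.1104.
CD = 0.0227 + 0.0576 × 0.1104² = 0.0234.
L/D = CL/CD = 0.1104 / 0.0234 = 4.72

L/D = 4.72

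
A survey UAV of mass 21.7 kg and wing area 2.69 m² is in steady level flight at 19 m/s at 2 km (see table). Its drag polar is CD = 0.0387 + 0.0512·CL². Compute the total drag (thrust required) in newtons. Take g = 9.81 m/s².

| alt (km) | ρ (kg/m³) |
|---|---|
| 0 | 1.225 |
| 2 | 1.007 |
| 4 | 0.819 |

At 2 km, from the table: ρ = 1.007 kg/m³.
In steady level flight, lift balances weight: W = mg = 21.7 × 9.81 = 212.88 N.
q = ½ρv² = ½ × 1.007 × 19² = 181.8 Pa.
CL = W/(q·S) = 212.88 / (181.8 × 2.69) = 0.4354.
CD = 0.0387 + 0.0512 × 0.4354² = 0.04841.
D = q·S·CD = 181.8 × 2.69 × 0.04841 = 23.67 N

D = 23.7 N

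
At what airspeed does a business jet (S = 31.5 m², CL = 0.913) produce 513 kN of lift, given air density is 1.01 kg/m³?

v = 188 m/s

L = ½ρv²S·CL ⇒ v = √(2L/(ρ·S·CL))
v = √(2 × 5.13×10^5 / (1.01 × 31.5 × 0.913)) = √35320 = 188 m/s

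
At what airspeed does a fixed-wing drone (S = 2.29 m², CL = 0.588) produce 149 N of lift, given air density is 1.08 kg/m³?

L = ½ρv²S·CL ⇒ v = √(2L/(ρ·S·CL))
v = √(2 × 149 / (1.08 × 2.29 × 0.588)) = √204.9 = 14.3 m/s

v = 14.3 m/s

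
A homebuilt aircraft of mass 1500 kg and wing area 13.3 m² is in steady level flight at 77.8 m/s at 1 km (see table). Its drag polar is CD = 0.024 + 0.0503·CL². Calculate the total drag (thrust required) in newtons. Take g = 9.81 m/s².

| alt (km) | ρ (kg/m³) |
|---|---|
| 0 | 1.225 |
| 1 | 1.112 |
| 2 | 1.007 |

D = 1320 N

At 1 km, from the table: ρ = 1.112 kg/m³.
Level flight ⇒ L = W = m·g = 1500 × 9.81 = 14715 N.
Dynamic pressure q = 0.5 × 1.112 × 77.8² = 3365 Pa.
Required CL = L/(qS) = 14715/(3365·13.3) = 0.3288.
CD = 0.024 + 0.0503 × 0.3288² = 0.02944.
D = q·S·CD = 3365 × 13.3 × 0.02944 = 1318 N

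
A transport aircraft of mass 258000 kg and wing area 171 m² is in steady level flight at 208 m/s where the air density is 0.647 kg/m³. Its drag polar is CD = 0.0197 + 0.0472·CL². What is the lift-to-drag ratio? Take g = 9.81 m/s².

L/D = 14.6

Weight W = mg = 258000 × 9.81 = 2.531×10^6 N; in level flight L = W.
q = ½ρv² = ½ × 0.647 × 208² = 14000 Pa.
Required CL = L/(qS) = 2.531×10^6/(14000·171) = 1.058.
CD = 0.0197 + 0.0472 × 1.058² = 0.07249.
L/D = CL/CD = 1.058 / 0.07249 = 14.6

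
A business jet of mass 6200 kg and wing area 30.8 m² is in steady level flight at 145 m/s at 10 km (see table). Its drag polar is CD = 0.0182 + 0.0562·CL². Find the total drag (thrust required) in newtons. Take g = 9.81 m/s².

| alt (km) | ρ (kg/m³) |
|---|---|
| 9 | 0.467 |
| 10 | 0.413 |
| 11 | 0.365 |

At 10 km, from the table: ρ = 0.413 kg/m³.
In steady level flight, lift balances weight: W = mg = 6200 × 9.81 = 60822 N.
Dynamic pressure q = 0.5 × 0.413 × 145² = 4342 Pa.
CL = 2W/(ρv²S) = 2×60822/(0.413×145²×30.8) = 0.4548.
CD = 0.0182 + 0.0562 × 0.4548² = 0.02983.
D = q·S·CD = 4342 × 30.8 × 0.02983 = 3988 N

D = 3990 N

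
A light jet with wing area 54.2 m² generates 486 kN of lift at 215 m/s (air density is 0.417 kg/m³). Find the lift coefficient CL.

CL = 0.93

From L = ½ρv²S·CL, rearranging gives CL = 2L/(ρv²S).
CL = 2 × 4.86×10^5 / (0.417 × 215² × 54.2) = 0.93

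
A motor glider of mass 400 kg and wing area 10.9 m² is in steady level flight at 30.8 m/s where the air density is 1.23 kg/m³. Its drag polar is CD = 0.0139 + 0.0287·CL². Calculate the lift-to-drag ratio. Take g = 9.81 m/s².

L/D = 24.9

In steady level flight, lift balances weight: W = mg = 400 × 9.81 = 3924 N.
q = ½ρv² = ½ × 1.23 × 30.8² = 583.4 Pa.
CL = W/(q·S) = 3924 / (583.4 × 10.9) = 0.6171.
CD = 0.0139 + 0.0287 × 0.6171² = 0.02483.
L/D = CL/CD = 0.6171 / 0.02483 = 24.9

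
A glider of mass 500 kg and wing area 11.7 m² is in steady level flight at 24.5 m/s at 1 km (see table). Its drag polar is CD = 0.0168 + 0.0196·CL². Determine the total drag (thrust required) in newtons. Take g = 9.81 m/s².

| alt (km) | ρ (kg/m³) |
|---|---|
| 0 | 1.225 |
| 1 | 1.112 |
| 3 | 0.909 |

D = 186 N

At 1 km, from the table: ρ = 1.112 kg/m³.
Weight W = mg = 500 × 9.81 = 4905 N; in level flight L = W.
Dynamic pressure q = 0.5 × 1.112 × 24.5² = 333.7 Pa.
CL = 2W/(ρv²S) = 2×4905/(1.112×24.5²×11.7) = 1.256.
CD = 0.0168 + 0.0196 × 1.256² = 0.04773.
D = q·S·CD = 333.7 × 11.7 × 0.04773 = 186.4 N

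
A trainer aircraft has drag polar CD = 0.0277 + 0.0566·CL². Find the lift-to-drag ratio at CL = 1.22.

L/D = 10.9

CD = 0.0277 + 0.0566 × 1.22² = 0.1119
L/D = CL/CD = 1.22 / 0.1119 = 10.9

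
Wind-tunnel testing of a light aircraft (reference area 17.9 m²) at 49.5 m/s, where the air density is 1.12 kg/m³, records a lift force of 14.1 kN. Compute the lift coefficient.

CL = 0.574

From L = ½ρv²S·CL, rearranging gives CL = 2L/(ρv²S).
CL = 2 × 14100 / (1.12 × 49.5² × 17.9) = 0.574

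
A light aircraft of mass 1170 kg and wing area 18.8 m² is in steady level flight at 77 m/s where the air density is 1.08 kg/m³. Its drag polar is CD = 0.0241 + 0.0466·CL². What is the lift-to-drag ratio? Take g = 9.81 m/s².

L/D = 7.39

In steady level flight, lift balances weight: W = mg = 1170 × 9.81 = 11478 N.
Dynamic pressure q = 0.5 × 1.08 × 77² = 3202 Pa.
CL = 2W/(ρv²S) = 2×11478/(1.08×77²×18.8) = 0.1907.
CD = 0.0241 + 0.0466 × 0.1907² = 0.02579.
L/D = CL/CD = 0.1907 / 0.02579 = 7.39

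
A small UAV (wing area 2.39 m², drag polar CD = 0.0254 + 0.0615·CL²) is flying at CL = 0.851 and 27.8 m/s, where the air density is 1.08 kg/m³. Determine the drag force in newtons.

CD = 0.0254 + 0.0615 × 0.851² = 0.06994
D = ½ρv²S·CD = ½ × 1.08 × 27.8² × 2.39 × 0.06994 = 69.8 N

D = 69.8 N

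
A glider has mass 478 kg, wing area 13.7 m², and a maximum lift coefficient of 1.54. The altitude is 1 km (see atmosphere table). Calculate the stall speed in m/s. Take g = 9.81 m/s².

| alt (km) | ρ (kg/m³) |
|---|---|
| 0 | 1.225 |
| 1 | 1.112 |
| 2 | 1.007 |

V_stall = 20 m/s

At 1 km, from the table: ρ = 1.112 kg/m³.
At stall, lift equals weight: L = W = m·g = 478 × 9.81 = 4689 N.
V_stall = √(2W/(ρ·S·CL,max)) = √(2 × 4689 / (1.112 × 13.7 × 1.54))
V_stall = √399.7 = 20 m/s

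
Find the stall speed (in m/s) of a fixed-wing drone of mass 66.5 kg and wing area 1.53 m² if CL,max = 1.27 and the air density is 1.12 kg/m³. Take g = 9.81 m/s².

V_stall = 24.5 m/s

Stall occurs when L = W at CL,max. W = mg = 66.5 × 9.81 = 652.4 N.
From L = ½ρV²S·CL,max = W: V_stall = √(2W/(ρSCL,max)) = √(2·652.4/(1.12·1.53·1.27))
V_stall = √599.5 = 24.5 m/s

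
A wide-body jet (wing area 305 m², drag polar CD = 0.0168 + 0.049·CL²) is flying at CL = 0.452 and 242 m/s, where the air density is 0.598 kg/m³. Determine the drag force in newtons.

D = 1.43×10^5 N

CD = 0.0168 + 0.049 × 0.452² = 0.02681
D = ½ρv²S·CD = ½ × 0.598 × 242² × 305 × 0.02681 = 1.43×10^5 N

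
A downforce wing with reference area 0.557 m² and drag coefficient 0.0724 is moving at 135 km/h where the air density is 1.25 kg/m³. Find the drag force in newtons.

Convert speed: v = 135 km/h ÷ 3.6 = 37.5 m/s.
D = ½ρv²S·CD = ½ × 1.25 × 37.5² × 0.557 × 0.0724 = 35.4 N

D = 35.4 N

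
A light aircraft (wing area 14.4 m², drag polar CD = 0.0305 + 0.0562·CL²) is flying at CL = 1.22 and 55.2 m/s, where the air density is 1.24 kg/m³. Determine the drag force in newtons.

CD = 0.0305 + 0.0562 × 1.22² = 0.1141
D = ½ρv²S·CD = ½ × 1.24 × 55.2² × 14.4 × 0.1141 = 3110 N

D = 3110 N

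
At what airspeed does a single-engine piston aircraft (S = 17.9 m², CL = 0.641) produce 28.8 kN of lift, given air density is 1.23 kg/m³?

v = 63.9 m/s

L = ½ρv²S·CL ⇒ v = √(2L/(ρ·S·CL))
v = √(2 × 28800 / (1.23 × 17.9 × 0.641)) = √4081 = 63.9 m/s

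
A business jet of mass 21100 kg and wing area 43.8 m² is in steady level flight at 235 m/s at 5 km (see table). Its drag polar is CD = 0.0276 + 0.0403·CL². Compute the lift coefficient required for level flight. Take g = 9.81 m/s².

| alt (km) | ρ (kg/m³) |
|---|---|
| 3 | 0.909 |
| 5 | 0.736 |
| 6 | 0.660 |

CL = 0.233

At 5 km, from the table: ρ = 0.736 kg/m³.
In steady level flight, lift balances weight: W = mg = 21100 × 9.81 = 2.0699×10^5 N.
Dynamic pressure q = 0.5 × 0.736 × 235² = 20320 Pa.
CL = W/(q·S) = 2.0699×10^5 / (20320 × 43.8) = 0.2325.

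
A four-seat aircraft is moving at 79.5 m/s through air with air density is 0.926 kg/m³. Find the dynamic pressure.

q = ½ρv² = ½ × 0.926 × 79.5² = 2930 Pa

q = 2930 Pa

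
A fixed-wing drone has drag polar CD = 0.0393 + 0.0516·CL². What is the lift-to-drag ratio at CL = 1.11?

CD = 0.0393 + 0.0516 × 1.11² = 0.1029
L/D = CL/CD = 1.11 / 0.1029 = 10.8

L/D = 10.8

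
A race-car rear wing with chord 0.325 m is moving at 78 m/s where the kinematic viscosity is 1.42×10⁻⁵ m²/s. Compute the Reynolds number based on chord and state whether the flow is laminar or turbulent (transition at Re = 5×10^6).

Re = 1.79×10^6 (laminar)

Re = v·c/ν = 78 × 0.325 / (1.42×10⁻⁵) = 1.79×10^6
Since 1.79×10^6 < 5×10^6, the flow is laminar.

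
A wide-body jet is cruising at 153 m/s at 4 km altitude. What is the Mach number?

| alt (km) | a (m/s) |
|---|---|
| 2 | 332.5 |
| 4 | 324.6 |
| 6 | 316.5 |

M = 0.471

At 4 km, from the table: a = 324.6 m/s.
M = v/a = 153 / 324.6 = 0.471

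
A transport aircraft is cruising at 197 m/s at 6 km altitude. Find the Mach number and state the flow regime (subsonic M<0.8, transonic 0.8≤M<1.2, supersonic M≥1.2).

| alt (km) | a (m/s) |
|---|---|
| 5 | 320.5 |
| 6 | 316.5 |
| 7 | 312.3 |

At 6 km, from the table: a = 316.5 m/s.
M = v/a = 197 / 316.5 = 0.622
M = 0.622 → subsonic.

M = 0.622 (subsonic)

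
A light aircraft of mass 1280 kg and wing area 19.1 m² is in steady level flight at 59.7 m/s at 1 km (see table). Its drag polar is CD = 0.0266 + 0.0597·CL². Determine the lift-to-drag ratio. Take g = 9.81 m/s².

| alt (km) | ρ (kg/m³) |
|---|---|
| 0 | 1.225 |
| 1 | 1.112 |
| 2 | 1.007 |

L/D = 10

At 1 km, from the table: ρ = 1.112 kg/m³.
In steady level flight, lift balances weight: W = mg = 1280 × 9.81 = 12557 N.
Dynamic pressure q = 0.5 × 1.112 × 59.7² = 1982 Pa.
CL = 2W/(ρv²S) = 2×12557/(1.112×59.7²×19.1) = 0.3318.
CD = 0.0266 + 0.0597 × 0.3318² = 0.03317.
L/D = CL/CD = 0.3318 / 0.03317 = 10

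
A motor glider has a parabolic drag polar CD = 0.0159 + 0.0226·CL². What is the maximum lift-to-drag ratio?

For CD = CD0 + K·CL², (L/D)max occurs at CL* = √(CD0/K) and equals 1/(2√(K·CD0)).
(L/D)max = 1/(2√(0.0226 × 0.0159)) = 1/(2 × 0.01896) = 26.4

(L/D)max = 26.4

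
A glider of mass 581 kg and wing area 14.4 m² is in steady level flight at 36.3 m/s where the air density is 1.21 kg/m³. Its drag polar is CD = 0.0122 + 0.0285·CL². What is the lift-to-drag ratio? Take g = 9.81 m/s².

L/D = 25.8

In steady level flight, lift balances weight: W = mg = 581 × 9.81 = 5699.6 N.
Dynamic pressure q = 0.5 × 1.21 × 36.3² = 797.2 Pa.
Required CL = L/(qS) = 5699.6/(797.2·14.4) = 0.4965.
CD = 0.0122 + 0.0285 × 0.4965² = 0.01923.
L/D = CL/CD = 0.4965 / 0.01923 = 25.8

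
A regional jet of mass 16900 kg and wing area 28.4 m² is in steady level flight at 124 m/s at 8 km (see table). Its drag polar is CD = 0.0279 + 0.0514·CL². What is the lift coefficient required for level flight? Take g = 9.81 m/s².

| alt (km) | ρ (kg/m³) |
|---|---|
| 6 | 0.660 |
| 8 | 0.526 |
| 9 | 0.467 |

At 8 km, from the table: ρ = 0.526 kg/m³.
In steady level flight, lift balances weight: W = mg = 16900 × 9.81 = 1.6579×10^5 N.
Dynamic pressure q = 0.5 × 0.526 × 124² = 4044 Pa.
CL = W/(q·S) = 1.6579×10^5 / (4044 × 28.4) = 1.444.

CL = 1.44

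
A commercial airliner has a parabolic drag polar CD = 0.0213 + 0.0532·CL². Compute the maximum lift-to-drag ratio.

For CD = CD0 + K·CL², (L/D)max occurs at CL* = √(CD0/K) and equals 1/(2√(K·CD0)).
(L/D)max = 1/(2√(0.0532 × 0.0213)) = 1/(2 × 0.03366) = 14.9

(L/D)max = 14.9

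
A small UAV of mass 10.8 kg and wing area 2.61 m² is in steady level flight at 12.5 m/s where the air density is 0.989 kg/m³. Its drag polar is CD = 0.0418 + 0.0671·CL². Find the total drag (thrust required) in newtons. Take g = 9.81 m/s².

D = 12.2 N

Level flight ⇒ L = W = m·g = 10.8 × 9.81 = 105.95 N.
Dynamic pressure q = 0.5 × 0.989 × 12.5² = 77.27 Pa.
CL = 2W/(ρv²S) = 2×105.95/(0.989×12.5²×2.61) = 0.5254.
CD = 0.0418 + 0.0671 × 0.5254² = 0.06032.
D = q·S·CD = 77.27 × 2.61 × 0.06032 = 12.16 N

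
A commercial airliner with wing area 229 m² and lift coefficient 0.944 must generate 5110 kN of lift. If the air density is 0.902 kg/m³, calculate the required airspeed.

v = 229 m/s

L = ½ρv²S·CL ⇒ v = √(2L/(ρ·S·CL))
v = √(2 × 5.11×10^6 / (0.902 × 229 × 0.944)) = √52410 = 229 m/s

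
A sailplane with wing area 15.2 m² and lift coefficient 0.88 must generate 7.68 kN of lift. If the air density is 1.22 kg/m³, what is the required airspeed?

L = ½ρv²S·CL ⇒ v = √(2L/(ρ·S·CL))
v = √(2 × 7680 / (1.22 × 15.2 × 0.88)) = √941.3 = 30.7 m/s

v = 30.7 m/s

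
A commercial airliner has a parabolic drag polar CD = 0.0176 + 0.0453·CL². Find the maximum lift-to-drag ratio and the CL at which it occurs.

(L/D)max = 17.7, at CL = 0.623

For CD = CD0 + K·CL², (L/D)max occurs at CL* = √(CD0/K) and equals 1/(2√(K·CD0)).
(L/D)max = 1/(2√(0.0453 × 0.0176)) = 1/(2 × 0.02824) = 17.7
CL* = √(0.0176/0.0453) = 0.623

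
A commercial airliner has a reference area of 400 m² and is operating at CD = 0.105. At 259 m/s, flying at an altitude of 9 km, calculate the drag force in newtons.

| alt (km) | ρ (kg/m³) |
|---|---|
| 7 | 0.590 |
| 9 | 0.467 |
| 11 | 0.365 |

At 9 km, from the table: ρ = 0.467 kg/m³.
D = ½ρv²S·CD = ½ × 0.467 × 259² × 400 × 0.105 = 6.58×10^5 N ≈ 658 kN

D = 6.58×10^5 N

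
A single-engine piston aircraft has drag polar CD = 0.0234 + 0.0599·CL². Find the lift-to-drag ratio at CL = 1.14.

CD = 0.0234 + 0.0599 × 1.14² = 0.1012
L/D = CL/CD = 1.14 / 0.1012 = 11.3

L/D = 11.3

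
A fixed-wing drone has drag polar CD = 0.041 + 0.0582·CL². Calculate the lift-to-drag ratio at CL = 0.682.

L/D = 10

CD = 0.041 + 0.0582 × 0.682² = 0.06807
L/D = CL/CD = 0.682 / 0.06807 = 10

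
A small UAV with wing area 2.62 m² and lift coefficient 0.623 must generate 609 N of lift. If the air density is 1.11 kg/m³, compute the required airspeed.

v = 25.9 m/s

L = ½ρv²S·CL ⇒ v = √(2L/(ρ·S·CL))
v = √(2 × 609 / (1.11 × 2.62 × 0.623)) = √672.3 = 25.9 m/s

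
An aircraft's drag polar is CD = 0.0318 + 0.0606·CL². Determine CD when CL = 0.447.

CD = 0.0318 + 0.0606 × 0.447² = 0.0318 + 0.01211 = 0.0439

CD = 0.0439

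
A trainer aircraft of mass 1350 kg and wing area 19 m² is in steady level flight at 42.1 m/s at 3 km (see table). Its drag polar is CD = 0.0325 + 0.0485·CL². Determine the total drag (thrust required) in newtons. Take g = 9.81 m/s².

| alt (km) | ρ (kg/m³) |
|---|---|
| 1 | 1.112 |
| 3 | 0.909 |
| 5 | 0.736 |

At 3 km, from the table: ρ = 0.909 kg/m³.
Level flight ⇒ L = W = m·g = 1350 × 9.81 = 13244 N.
Dynamic pressure q = 0.5 × 0.909 × 42.1² = 805.6 Pa.
CL = 2W/(ρv²S) = 2×13244/(0.909×42.1²×19) = 0.8653.
CD = 0.0325 + 0.0485 × 0.8653² = 0.06881.
D = q·S·CD = 805.6 × 19 × 0.06881 = 1053 N

D = 1050 N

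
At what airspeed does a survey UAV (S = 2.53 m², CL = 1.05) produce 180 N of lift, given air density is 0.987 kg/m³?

L = ½ρv²S·CL ⇒ v = √(2L/(ρ·S·CL))
v = √(2 × 180 / (0.987 × 2.53 × 1.05)) = √137.3 = 11.7 m/s

v = 11.7 m/s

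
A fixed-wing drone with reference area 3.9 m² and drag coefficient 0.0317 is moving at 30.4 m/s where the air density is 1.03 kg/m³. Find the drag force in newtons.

D = 58.8 N

Dynamic pressure q = ½ρv² = ½ × 1.03 × 30.4² = 475.9 Pa.
D = q·S·CD = 475.9 × 3.9 × 0.0317 = 58.8 N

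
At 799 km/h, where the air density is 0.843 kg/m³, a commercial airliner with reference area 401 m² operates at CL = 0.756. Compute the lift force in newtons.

L = 6.29×10^6 N

Convert speed: v = 799 km/h ÷ 3.6 = 221.9 m/s.
Dynamic pressure q = ½ρv² = ½ × 0.843 × 221.9² = 20760 Pa.
L = q·S·CL = 20760 × 401 × 0.756 = 6.29×10^6 N ≈ 6290 kN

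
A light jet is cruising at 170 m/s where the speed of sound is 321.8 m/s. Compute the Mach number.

M = v/a = 170 / 321.8 = 0.528

M = 0.528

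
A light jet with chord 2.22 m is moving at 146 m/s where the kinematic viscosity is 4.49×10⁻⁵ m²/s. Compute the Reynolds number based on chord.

Re = v·c/ν = 146 × 2.22 / (4.49×10⁻⁵) = 7.22×10^6

Re = 7.22×10^6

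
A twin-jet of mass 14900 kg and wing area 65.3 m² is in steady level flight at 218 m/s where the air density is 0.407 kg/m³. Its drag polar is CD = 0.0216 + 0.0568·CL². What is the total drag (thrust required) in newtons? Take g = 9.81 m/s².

Level flight ⇒ L = W = m·g = 14900 × 9.81 = 1.4617×10^5 N.
Dynamic pressure q = 0.5 × 0.407 × 218² = 9671 Pa.
CL = 2W/(ρv²S) = 2×1.4617×10^5/(0.407×218²×65.3) = 0.2315.
CD = 0.0216 + 0.0568 × 0.2315² = 0.02464.
D = q·S·CD = 9671 × 65.3 × 0.02464 = 15560 N

D = 15600 N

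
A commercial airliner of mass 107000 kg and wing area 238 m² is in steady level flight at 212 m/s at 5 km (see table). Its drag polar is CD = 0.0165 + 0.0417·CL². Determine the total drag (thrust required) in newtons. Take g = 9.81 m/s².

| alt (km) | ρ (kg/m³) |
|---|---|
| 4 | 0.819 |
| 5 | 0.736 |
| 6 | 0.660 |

At 5 km, from the table: ρ = 0.736 kg/m³.
Level flight ⇒ L = W = m·g = 107000 × 9.81 = 1.0497×10^6 N.
q = ½ρv² = ½ × 0.736 × 212² = 16540 Pa.
Required CL = L/(qS) = 1.0497×10^6/(16540·238) = 0.2667.
CD = 0.0165 + 0.0417 × 0.2667² = 0.01947.
D = q·S·CD = 16540 × 238 × 0.01947 = 76620 N

D = 76600 N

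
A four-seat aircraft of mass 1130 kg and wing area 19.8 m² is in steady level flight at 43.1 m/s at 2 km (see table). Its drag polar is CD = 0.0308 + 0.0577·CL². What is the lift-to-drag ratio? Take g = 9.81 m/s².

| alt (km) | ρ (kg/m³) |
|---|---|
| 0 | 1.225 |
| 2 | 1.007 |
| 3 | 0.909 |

L/D = 11.6

At 2 km, from the table: ρ = 1.007 kg/m³.
In steady level flight, lift balances weight: W = mg = 1130 × 9.81 = 11085 N.
q = ½ρv² = ½ × 1.007 × 43.1² = 935.3 Pa.
CL = 2W/(ρv²S) = 2×11085/(1.007×43.1²×19.8) = 0.5986.
CD = 0.0308 + 0.0577 × 0.5986² = 0.05147.
L/D = CL/CD = 0.5986 / 0.05147 = 11.6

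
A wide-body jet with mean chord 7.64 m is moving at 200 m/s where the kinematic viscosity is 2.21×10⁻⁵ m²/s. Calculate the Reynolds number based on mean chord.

Re = v·c/ν = 200 × 7.64 / (2.21×10⁻⁵) = 6.91×10^7

Re = 6.91×10^7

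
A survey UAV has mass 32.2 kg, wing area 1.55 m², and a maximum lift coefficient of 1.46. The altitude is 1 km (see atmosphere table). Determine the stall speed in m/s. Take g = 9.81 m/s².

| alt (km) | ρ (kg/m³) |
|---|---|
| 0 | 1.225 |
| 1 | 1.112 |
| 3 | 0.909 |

V_stall = 15.8 m/s

At 1 km, from the table: ρ = 1.112 kg/m³.
At stall, lift equals weight: L = W = m·g = 32.2 × 9.81 = 315.9 N.
From L = ½ρV²S·CL,max = W: V_stall = √(2W/(ρSCL,max)) = √(2·315.9/(1.112·1.55·1.46))
V_stall = √251.1 = 15.8 m/s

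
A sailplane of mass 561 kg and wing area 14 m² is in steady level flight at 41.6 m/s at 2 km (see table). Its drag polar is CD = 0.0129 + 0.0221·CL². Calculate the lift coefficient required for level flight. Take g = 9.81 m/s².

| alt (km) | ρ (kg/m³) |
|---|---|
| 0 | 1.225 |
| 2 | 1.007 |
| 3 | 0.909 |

At 2 km, from the table: ρ = 1.007 kg/m³.
In steady level flight, lift balances weight: W = mg = 561 × 9.81 = 5503.4 N.
q = ½ρv² = ½ × 1.007 × 41.6² = 871.3 Pa.
CL = W/(q·S) = 5503.4 / (871.3 × 14) = 0.4511.

CL = 0.451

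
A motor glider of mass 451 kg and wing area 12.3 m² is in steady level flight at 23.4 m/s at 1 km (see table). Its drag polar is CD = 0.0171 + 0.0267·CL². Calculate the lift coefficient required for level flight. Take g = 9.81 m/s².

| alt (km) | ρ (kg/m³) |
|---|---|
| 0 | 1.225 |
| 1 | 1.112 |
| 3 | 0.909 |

At 1 km, from the table: ρ = 1.112 kg/m³.
In steady level flight, lift balances weight: W = mg = 451 × 9.81 = 4424.3 N.
q = ½ρv² = ½ × 1.112 × 23.4² = 304.4 Pa.
Required CL = L/(qS) = 4424.3/(304.4·12.3) = 1.182.

CL = 1.18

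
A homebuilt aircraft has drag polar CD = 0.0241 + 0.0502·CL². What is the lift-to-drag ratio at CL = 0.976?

CD = 0.0241 + 0.0502 × 0.976² = 0.07192
L/D = CL/CD = 0.976 / 0.07192 = 13.6

L/D = 13.6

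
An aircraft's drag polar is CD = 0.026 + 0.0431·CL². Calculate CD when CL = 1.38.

CD = 0.026 + 0.0431 × 1.38² = 0.026 + 0.08208 = 0.108

CD = 0.108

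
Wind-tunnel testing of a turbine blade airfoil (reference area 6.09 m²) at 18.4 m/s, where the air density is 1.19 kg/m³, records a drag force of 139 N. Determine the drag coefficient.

From D = ½ρv²S·CD, rearranging gives CD = 2D/(ρv²S).
CD = 2 × 139 / (1.19 × 18.4² × 6.09) = 0.113

CD = 0.113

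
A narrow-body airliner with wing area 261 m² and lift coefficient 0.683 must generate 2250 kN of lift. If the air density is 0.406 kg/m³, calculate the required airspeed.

v = 249 m/s

L = ½ρv²S·CL ⇒ v = √(2L/(ρ·S·CL))
v = √(2 × 2.25×10^6 / (0.406 × 261 × 0.683)) = √62180 = 249 m/s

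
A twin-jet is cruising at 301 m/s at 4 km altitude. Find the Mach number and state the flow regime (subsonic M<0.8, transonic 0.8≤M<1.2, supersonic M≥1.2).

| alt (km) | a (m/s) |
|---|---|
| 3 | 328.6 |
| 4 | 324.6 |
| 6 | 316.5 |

M = 0.927 (transonic)

At 4 km, from the table: a = 324.6 m/s.
M = v/a = 301 / 324.6 = 0.927
M = 0.927 → transonic.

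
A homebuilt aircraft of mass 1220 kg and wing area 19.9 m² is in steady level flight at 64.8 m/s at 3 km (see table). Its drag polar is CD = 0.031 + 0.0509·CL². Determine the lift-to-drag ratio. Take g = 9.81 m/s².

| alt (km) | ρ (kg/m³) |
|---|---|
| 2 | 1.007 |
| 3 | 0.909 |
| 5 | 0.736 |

At 3 km, from the table: ρ = 0.909 kg/m³.
In steady level flight, lift balances weight: W = mg = 1220 × 9.81 = 11968 N.
q = ½ρv² = ½ × 0.909 × 64.8² = 1908 Pa.
CL = 2W/(ρv²S) = 2×11968/(0.909×64.8²×19.9) = 0.3151.
CD = 0.031 + 0.0509 × 0.3151² = 0.03605.
L/D = CL/CD = 0.3151 / 0.03605 = 8.74

L/D = 8.74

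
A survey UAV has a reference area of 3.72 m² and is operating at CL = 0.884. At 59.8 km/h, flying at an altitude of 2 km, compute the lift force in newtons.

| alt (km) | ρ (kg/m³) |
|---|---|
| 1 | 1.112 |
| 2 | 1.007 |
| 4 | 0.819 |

L = 457 N

At 2 km, from the table: ρ = 1.007 kg/m³.
Convert speed: v = 59.8 km/h ÷ 3.6 = 16.61 m/s.
L = ½ρv²S·CL = ½ × 1.007 × 16.61² × 3.72 × 0.884 = 457 N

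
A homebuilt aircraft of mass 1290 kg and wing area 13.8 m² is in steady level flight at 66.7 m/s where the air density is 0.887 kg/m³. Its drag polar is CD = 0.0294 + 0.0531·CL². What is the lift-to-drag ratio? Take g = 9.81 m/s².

L/D = 11.4

Level flight ⇒ L = W = m·g = 1290 × 9.81 = 12655 N.
Dynamic pressure q = 0.5 × 0.887 × 66.7² = 1973 Pa.
CL = W/(q·S) = 12655 / (1973 × 13.8) = 0.4648.
CD = 0.0294 + 0.0531 × 0.4648² = 0.04087.
L/D = CL/CD = 0.4648 / 0.04087 = 11.4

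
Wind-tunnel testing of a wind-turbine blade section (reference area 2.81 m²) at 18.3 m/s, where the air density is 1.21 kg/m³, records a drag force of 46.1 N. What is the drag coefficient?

From D = ½ρv²S·CD, rearranging gives CD = 2D/(ρv²S).
CD = 2 × 46.1 / (1.21 × 18.3² × 2.81) = 0.081

CD = 0.081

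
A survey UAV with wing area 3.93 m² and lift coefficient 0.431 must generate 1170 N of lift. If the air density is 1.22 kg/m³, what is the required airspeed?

v = 33.7 m/s

L = ½ρv²S·CL ⇒ v = √(2L/(ρ·S·CL))
v = √(2 × 1170 / (1.22 × 3.93 × 0.431)) = √1132 = 33.7 m/s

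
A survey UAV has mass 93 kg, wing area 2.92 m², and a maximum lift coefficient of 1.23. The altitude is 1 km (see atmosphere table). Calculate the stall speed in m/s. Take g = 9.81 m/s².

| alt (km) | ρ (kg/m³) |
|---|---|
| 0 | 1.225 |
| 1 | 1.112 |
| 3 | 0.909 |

V_stall = 21.4 m/s

At 1 km, from the table: ρ = 1.112 kg/m³.
Weight W = mg = 93 × 9.81 = 912.3 N.
V_stall = √(2W/(ρ·S·CL,max)) = √(2 × 912.3 / (1.112 × 2.92 × 1.23))
V_stall = √456.9 = 21.4 m/s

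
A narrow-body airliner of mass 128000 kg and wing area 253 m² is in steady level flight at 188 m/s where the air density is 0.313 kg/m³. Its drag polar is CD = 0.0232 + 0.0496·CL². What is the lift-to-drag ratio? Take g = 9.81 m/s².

Weight W = mg = 128000 × 9.81 = 1.2557×10^6 N; in level flight L = W.
q = ½ρv² = ½ × 0.313 × 188² = 5531 Pa.
Required CL = L/(qS) = 1.2557×10^6/(5531·253) = 0.8973.
CD = 0.0232 + 0.0496 × 0.8973² = 0.06313.
L/D = CL/CD = 0.8973 / 0.06313 = 14.2

L/D = 14.2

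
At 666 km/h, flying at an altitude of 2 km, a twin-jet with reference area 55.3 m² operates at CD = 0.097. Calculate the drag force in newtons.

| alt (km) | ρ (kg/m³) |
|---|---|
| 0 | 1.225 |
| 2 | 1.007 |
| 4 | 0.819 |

D = 92400 N

At 2 km, from the table: ρ = 1.007 kg/m³.
Convert speed: v = 666 km/h ÷ 3.6 = 185 m/s.
Dynamic pressure q = ½ρv² = ½ × 1.007 × 185² = 17230 Pa.
D = q·S·CD = 17230 × 55.3 × 0.097 = 92400 N ≈ 92.4 kN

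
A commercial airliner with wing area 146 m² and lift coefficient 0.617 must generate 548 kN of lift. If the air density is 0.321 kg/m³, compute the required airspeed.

v = 195 m/s

L = ½ρv²S·CL ⇒ v = √(2L/(ρ·S·CL))
v = √(2 × 5.48×10^5 / (0.321 × 146 × 0.617)) = √37900 = 195 m/s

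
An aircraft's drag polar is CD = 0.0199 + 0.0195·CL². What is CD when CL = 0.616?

CD = 0.0273

CD = 0.0199 + 0.0195 × 0.616² = 0.0199 + 0.007399 = 0.0273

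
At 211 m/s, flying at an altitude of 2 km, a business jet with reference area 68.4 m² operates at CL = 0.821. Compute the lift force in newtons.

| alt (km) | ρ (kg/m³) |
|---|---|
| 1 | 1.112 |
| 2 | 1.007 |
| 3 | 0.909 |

At 2 km, from the table: ρ = 1.007 kg/m³.
L = ½ρv²S·CL = ½ × 1.007 × 211² × 68.4 × 0.821 = 1.26×10^6 N ≈ 1260 kN

L = 1.26×10^6 N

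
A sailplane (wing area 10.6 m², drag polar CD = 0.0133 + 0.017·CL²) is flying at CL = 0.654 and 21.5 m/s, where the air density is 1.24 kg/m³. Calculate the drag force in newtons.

D = 62.5 N

CD = 0.0133 + 0.017 × 0.654² = 0.02057
D = ½ρv²S·CD = ½ × 1.24 × 21.5² × 10.6 × 0.02057 = 62.5 N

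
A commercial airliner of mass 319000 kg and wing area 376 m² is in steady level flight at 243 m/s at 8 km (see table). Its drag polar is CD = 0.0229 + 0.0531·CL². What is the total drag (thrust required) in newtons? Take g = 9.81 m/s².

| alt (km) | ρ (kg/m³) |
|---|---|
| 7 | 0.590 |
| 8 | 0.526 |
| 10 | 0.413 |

D = 2.23×10^5 N

At 8 km, from the table: ρ = 0.526 kg/m³.
Level flight ⇒ L = W = m·g = 319000 × 9.81 = 3.1294×10^6 N.
Dynamic pressure q = 0.5 × 0.526 × 243² = 15530 Pa.
Required CL = L/(qS) = 3.1294×10^6/(15530·376) = 0.5359.
CD = 0.0229 + 0.0531 × 0.5359² = 0.03815.
D = q·S·CD = 15530 × 376 × 0.03815 = 2.228×10^5 N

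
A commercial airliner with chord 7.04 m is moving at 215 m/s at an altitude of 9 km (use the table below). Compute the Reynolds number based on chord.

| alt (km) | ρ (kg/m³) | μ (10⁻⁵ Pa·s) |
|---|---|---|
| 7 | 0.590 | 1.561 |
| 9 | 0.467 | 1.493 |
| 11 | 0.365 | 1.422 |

Re = 4.73×10^7

At 9 km, from the table: ρ = 0.467 kg/m³, μ = 1.493×10⁻⁵ Pa·s.
Re = ρ·v·c/μ = 0.467 × 215 × 7.04 / (1.493×10⁻⁵) = 4.73×10^7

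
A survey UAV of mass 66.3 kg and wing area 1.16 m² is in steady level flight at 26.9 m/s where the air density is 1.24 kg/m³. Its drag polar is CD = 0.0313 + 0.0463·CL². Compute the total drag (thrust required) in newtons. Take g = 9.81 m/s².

Level flight ⇒ L = W = m·g = 66.3 × 9.81 = 650.4 N.
q = ½ρv² = ½ × 1.24 × 26.9² = 448.6 Pa.
CL = W/(q·S) = 650.4 / (448.6 × 1.16) = 1.25.
CD = 0.0313 + 0.0463 × 1.25² = 0.1036.
D = q·S·CD = 448.6 × 1.16 × 0.1036 = 53.92 N

D = 53.9 N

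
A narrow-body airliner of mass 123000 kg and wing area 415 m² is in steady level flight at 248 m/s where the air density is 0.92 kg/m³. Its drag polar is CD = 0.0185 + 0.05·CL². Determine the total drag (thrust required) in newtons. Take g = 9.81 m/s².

D = 2.23×10^5 N

Weight W = mg = 123000 × 9.81 = 1.2066×10^6 N; in level flight L = W.
q = ½ρv² = ½ × 0.92 × 248² = 28290 Pa.
CL = 2W/(ρv²S) = 2×1.2066×10^6/(0.92×248²×415) = 0.1028.
CD = 0.0185 + 0.05 × 0.1028² = 0.01903.
D = q·S·CD = 28290 × 415 × 0.01903 = 2.234×10^5 N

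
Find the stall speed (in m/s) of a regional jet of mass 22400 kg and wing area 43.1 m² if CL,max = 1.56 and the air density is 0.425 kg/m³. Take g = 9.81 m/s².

At stall, lift equals weight: L = W = m·g = 22400 × 9.81 = 2.197×10^5 N.
V_stall = √(2W/(ρ·S·CL,max)) = √(2 × 2.197×10^5 / (0.425 × 43.1 × 1.56))
V_stall = √15380 = 124 m/s

V_stall = 124 m/s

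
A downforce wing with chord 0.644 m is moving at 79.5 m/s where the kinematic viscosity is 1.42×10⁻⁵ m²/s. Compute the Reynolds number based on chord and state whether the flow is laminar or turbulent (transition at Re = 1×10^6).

Re = v·c/ν = 79.5 × 0.644 / (1.42×10⁻⁵) = 3.61×10^6
Since 3.61×10^6 > 1×10^6, the flow is turbulent.

Re = 3.61×10^6 (turbulent)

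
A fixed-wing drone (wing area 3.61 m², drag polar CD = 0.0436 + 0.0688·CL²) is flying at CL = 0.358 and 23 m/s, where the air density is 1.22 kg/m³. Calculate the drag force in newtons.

CD = 0.0436 + 0.0688 × 0.358² = 0.05242
D = ½ρv²S·CD = ½ × 1.22 × 23² × 3.61 × 0.05242 = 61.1 N

D = 61.1 N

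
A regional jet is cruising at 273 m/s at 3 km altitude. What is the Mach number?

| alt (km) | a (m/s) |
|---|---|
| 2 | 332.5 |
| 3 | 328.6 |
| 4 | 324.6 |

M = 0.831

At 3 km, from the table: a = 328.6 m/s.
M = v/a = 273 / 328.6 = 0.831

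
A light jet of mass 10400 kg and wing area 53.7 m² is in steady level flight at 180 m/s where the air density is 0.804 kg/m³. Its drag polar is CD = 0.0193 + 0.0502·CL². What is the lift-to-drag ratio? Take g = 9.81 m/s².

In steady level flight, lift balances weight: W = mg = 10400 × 9.81 = 1.0202×10^5 N.
q = ½ρv² = ½ × 0.804 × 180² = 13020 Pa.
CL = 2W/(ρv²S) = 2×1.0202×10^5/(0.804×180²×53.7) = 0.1459.
CD = 0.0193 + 0.0502 × 0.1459² = 0.02037.
L/D = CL/CD = 0.1459 / 0.02037 = 7.16

L/D = 7.16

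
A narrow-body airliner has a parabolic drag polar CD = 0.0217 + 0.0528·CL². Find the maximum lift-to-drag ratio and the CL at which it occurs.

For CD = CD0 + K·CL², (L/D)max occurs at CL* = √(CD0/K) and equals 1/(2√(K·CD0)).
(L/D)max = 1/(2√(0.0528 × 0.0217)) = 1/(2 × 0.03385) = 14.8
CL* = √(0.0217/0.0528) = 0.641

(L/D)max = 14.8, at CL = 0.641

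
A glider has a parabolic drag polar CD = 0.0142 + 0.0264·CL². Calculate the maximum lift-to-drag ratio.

For CD = CD0 + K·CL², (L/D)max occurs at CL* = √(CD0/K) and equals 1/(2√(K·CD0)).
(L/D)max = 1/(2√(0.0264 × 0.0142)) = 1/(2 × 0.01936) = 25.8

(L/D)max = 25.8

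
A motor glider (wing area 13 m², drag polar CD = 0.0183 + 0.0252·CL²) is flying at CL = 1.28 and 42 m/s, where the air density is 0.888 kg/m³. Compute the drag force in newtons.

D = 607 N

CD = 0.0183 + 0.0252 × 1.28² = 0.05959
D = ½ρv²S·CD = ½ × 0.888 × 42² × 13 × 0.05959 = 607 N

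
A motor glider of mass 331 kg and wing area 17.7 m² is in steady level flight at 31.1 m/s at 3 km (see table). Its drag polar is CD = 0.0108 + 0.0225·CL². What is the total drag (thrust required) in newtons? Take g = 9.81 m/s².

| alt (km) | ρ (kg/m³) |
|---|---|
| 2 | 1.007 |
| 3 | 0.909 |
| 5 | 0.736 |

At 3 km, from the table: ρ = 0.909 kg/m³.
Level flight ⇒ L = W = m·g = 331 × 9.81 = 3247.1 N.
q = ½ρv² = ½ × 0.909 × 31.1² = 439.6 Pa.
Required CL = L/(qS) = 3247.1/(439.6·17.7) = 0.4173.
CD = 0.0108 + 0.0225 × 0.4173² = 0.01472.
D = q·S·CD = 439.6 × 17.7 × 0.01472 = 114.5 N

D = 115 N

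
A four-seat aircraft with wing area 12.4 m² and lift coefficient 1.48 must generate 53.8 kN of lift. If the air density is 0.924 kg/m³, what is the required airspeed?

v = 79.7 m/s

L = ½ρv²S·CL ⇒ v = √(2L/(ρ·S·CL))
v = √(2 × 53800 / (0.924 × 12.4 × 1.48)) = √6345 = 79.7 m/s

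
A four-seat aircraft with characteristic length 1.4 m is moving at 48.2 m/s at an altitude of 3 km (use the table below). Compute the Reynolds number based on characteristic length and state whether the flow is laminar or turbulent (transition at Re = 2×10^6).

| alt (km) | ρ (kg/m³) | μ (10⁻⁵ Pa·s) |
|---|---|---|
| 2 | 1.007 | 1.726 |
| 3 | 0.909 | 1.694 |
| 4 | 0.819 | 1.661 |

At 3 km, from the table: ρ = 0.909 kg/m³, μ = 1.694×10⁻⁵ Pa·s.
Re = ρ·v·c/μ = 0.909 × 48.2 × 1.4 / (1.694×10⁻⁵) = 3.62×10^6
Since 3.62×10^6 > 2×10^6, the flow is turbulent.

Re = 3.62×10^6 (turbulent)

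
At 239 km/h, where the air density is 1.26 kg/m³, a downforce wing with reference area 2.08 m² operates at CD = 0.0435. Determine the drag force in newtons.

D = 251 N

Convert speed: v = 239 km/h ÷ 3.6 = 66.39 m/s.
Dynamic pressure q = ½ρv² = ½ × 1.26 × 66.39² = 2777 Pa.
D = q·S·CD = 2777 × 2.08 × 0.0435 = 251 N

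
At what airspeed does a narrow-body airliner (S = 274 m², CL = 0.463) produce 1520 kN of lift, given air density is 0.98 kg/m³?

L = ½ρv²S·CL ⇒ v = √(2L/(ρ·S·CL))
v = √(2 × 1.52×10^6 / (0.98 × 274 × 0.463)) = √24450 = 156 m/s

v = 156 m/s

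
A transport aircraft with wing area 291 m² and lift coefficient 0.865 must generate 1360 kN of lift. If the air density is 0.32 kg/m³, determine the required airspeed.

v = 184 m/s

L = ½ρv²S·CL ⇒ v = √(2L/(ρ·S·CL))
v = √(2 × 1.36×10^6 / (0.32 × 291 × 0.865)) = √33770 = 184 m/s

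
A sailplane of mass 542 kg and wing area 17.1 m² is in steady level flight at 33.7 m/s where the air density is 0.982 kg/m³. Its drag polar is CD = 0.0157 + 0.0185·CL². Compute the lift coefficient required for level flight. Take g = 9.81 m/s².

CL = 0.558

Level flight ⇒ L = W = m·g = 542 × 9.81 = 5317 N.
Dynamic pressure q = 0.5 × 0.982 × 33.7² = 557.6 Pa.
CL = 2W/(ρv²S) = 2×5317/(0.982×33.7²×17.1) = 0.5576.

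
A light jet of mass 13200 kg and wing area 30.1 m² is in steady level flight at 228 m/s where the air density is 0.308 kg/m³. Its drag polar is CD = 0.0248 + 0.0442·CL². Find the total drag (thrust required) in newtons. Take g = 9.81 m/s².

D = 9050 N

Level flight ⇒ L = W = m·g = 13200 × 9.81 = 1.2949×10^5 N.
Dynamic pressure q = 0.5 × 0.308 × 228² = 8006 Pa.
CL = 2W/(ρv²S) = 2×1.2949×10^5/(0.308×228²×30.1) = 0.5374.
CD = 0.0248 + 0.0442 × 0.5374² = 0.03756.
D = q·S·CD = 8006 × 30.1 × 0.03756 = 9052 N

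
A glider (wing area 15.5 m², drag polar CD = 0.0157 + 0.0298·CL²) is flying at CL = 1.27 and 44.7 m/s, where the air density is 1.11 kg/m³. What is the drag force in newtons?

CD = 0.0157 + 0.0298 × 1.27² = 0.06376
D = ½ρv²S·CD = ½ × 1.11 × 44.7² × 15.5 × 0.06376 = 1100 N

D = 1100 N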